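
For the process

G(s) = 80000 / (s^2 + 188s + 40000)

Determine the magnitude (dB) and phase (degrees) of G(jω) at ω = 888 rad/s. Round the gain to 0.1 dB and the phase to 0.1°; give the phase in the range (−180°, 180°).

-19.6 dB, -167.4°

At s = jω = j888:
quadratic: (j888)² + 188·j888 + 40000 = -748544 + j166944 → |·| ≈ 7.6693e+05, ∠ ≈ 167.43°
|G| = 80000 / 7.6693e+05 ≈ 0.10431
Gain = 20 log₁₀(0.10431) ≈ -19.63 dB
∠G = 0.00° − 167.43° = -167.43°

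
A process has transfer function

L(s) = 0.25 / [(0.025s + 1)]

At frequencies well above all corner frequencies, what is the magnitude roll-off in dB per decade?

Each pole contributes −20 dB/decade at high frequency; each zero contributes +20 dB/decade.
Net: 0 zero(s) − 1 pole(s) → -20 dB/decade.

-20 dB/decade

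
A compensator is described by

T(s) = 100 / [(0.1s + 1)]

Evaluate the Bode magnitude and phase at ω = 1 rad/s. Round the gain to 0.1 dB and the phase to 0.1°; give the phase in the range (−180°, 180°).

40.0 dB, -5.7°

At ω = 1 rad/s:
pole (1 + j1·0.1) = 1 + j0.1 → |·| ≈ 1.005, ∠ ≈ 5.71°
|T| = 100 · 1 / (1.005) ≈ 99.502
Gain = 20 log₁₀(99.502) ≈ 39.96 dB
∠T = (0°) − (5.71°) = -5.71°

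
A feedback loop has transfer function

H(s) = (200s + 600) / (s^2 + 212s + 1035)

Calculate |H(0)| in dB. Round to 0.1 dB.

-4.7 dB

H(0) = 600 / 1035 ≈ 0.57971
20 log₁₀(0.57971) ≈ -4.74 dB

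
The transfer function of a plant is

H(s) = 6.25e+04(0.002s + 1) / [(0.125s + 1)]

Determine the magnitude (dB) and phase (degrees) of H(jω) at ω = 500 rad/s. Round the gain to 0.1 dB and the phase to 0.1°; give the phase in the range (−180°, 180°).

At ω = 500 rad/s:
zero (1 + j500·0.002) = 1 + j1 → |·| ≈ 1.4142, ∠ ≈ 45.00°
pole (1 + j500·0.125) = 1 + j62.5 → |·| ≈ 62.508, ∠ ≈ 89.08°
|H| = 6.25e+04 · 1.4142 / (62.508) ≈ 1414
Gain = 20 log₁₀(1414) ≈ 63.01 dB
∠H = (45.00°) − (89.08°) = -44.08°

63.0 dB, -44.1°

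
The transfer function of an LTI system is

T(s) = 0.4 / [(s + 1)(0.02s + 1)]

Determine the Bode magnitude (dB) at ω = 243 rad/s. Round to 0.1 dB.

At ω = 243 rad/s:
pole (1 + j243·1) = 1 + j243 → |·| ≈ 243, ∠ ≈ 89.76°
pole (1 + j243·0.02) = 1 + j4.86 → |·| ≈ 4.9618, ∠ ≈ 78.37°
|T| = 0.4 · 1 / (243 · 4.9618) ≈ 0.00033175
Gain = 20 log₁₀(0.00033175) ≈ -69.58 dB

-69.6 dB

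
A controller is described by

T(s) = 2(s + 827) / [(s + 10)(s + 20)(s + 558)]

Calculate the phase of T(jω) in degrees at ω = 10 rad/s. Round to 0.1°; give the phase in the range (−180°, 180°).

-71.9°

At s = jω = j10:
zero (s+827): 827 + j10 → |·| = √(827²+10²) = √684029 ≈ 827.06, ∠ = arctan(10/827) ≈ 0.69°
pole (s+10): 10 + j10 → |·| = √(10²+10²) = √200 ≈ 14.142, ∠ = arctan(10/10) ≈ 45.00°
pole (s+20): 20 + j10 → |·| = √(20²+10²) = √500 ≈ 22.361, ∠ = arctan(10/20) ≈ 26.57°
pole (s+558): 558 + j10 → |·| = √(558²+10²) = √311464 ≈ 558.09, ∠ = arctan(10/558) ≈ 1.03°
∠T = 0.69° − 72.60° = -71.91°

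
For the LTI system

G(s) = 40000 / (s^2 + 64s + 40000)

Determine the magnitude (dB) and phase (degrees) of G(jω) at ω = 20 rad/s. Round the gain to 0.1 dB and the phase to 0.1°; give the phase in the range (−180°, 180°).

0.1 dB, -1.9°

At s = jω = j20:
quadratic: (j20)² + 64·j20 + 40000 = 39600 + j1280 → |·| ≈ 39621, ∠ ≈ 1.85°
|G| = 40000 / 39621 ≈ 1.0096
Gain = 20 log₁₀(1.0096) ≈ 0.08 dB
∠G = 0.00° − 1.85° = -1.85°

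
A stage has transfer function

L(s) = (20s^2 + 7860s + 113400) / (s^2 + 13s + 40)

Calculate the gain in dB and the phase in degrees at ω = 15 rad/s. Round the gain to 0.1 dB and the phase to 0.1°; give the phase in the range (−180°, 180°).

Substitute s = j15:
Numerator: 20(j15)^2 + 7860(j15) + 113400 = 108900 + j117900
Denominator: (j15)^2 + 13(j15) + 40 = -185 + j195
|N| = √(108900² + 117900²) ≈ 1.605e+05, ∠N ≈ 47.27°
|D| = √(185² + 195²) ≈ 268.79, ∠D ≈ 133.49°
|L| = 1.605e+05 / 268.79 ≈ 597.12
Gain = 20 log₁₀(597.12) ≈ 55.52 dB
∠L = 47.27° − 133.49° = -86.22°

55.5 dB, -86.2°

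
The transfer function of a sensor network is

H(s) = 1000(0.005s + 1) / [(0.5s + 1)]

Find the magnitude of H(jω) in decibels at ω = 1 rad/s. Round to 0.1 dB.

At ω = 1 rad/s:
zero (1 + j1·0.005) = 1 + j0.005 → |·| ≈ 1, ∠ ≈ 0.29°
pole (1 + j1·0.5) = 1 + j0.5 → |·| ≈ 1.118, ∠ ≈ 26.57°
|H| = 1000 · 1 / (1.118) ≈ 894.45
Gain = 20 log₁₀(894.45) ≈ 59.03 dB

59.0 dB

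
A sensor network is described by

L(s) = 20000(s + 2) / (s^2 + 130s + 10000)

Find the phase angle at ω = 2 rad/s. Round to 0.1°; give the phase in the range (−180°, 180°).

At s = jω = j2:
zero (s+2): 2 + j2 → |·| = √(2²+2²) = √8 ≈ 2.8284, ∠ = arctan(2/2) ≈ 45.00°
quadratic: (j2)² + 130·j2 + 10000 = 9996 + j260 → |·| ≈ 9999.4, ∠ ≈ 1.49°
∠L = 45.00° − 1.49° = 43.51°

43.5°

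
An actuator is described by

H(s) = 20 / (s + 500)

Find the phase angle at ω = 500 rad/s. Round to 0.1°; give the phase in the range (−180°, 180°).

At s = jω = j500:
pole (s+500): 500 + j500 → |·| = √(500²+500²) = √500000 ≈ 707.11, ∠ = arctan(500/500) ≈ 45.00°
∠H = 0.00° − 45.00° = -45.00°

-45.0°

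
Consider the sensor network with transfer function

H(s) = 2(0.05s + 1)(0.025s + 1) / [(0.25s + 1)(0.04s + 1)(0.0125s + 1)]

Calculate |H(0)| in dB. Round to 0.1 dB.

6.0 dB

H(0) = 2 · 1 / 1 = 2
20 log₁₀(2) ≈ 6.02 dB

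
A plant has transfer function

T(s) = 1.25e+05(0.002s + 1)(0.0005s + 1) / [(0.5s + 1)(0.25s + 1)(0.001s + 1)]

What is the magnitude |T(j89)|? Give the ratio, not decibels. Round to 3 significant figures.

At ω = 89 rad/s:
zero (1 + j89·0.002) = 1 + j0.178 → |·| ≈ 1.0157, ∠ ≈ 10.09°
zero (1 + j89·0.0005) = 1 + j0.0445 → |·| ≈ 1.001, ∠ ≈ 2.55°
pole (1 + j89·0.5) = 1 + j44.5 → |·| ≈ 44.511, ∠ ≈ 88.71°
pole (1 + j89·0.25) = 1 + j22.25 → |·| ≈ 22.272, ∠ ≈ 87.43°
pole (1 + j89·0.001) = 1 + j0.089 → |·| ≈ 1.004, ∠ ≈ 5.09°
|T| = 1.25e+05 · 1.0157 · 1.001 / (44.511 · 22.272 · 1.004) ≈ 127.69

128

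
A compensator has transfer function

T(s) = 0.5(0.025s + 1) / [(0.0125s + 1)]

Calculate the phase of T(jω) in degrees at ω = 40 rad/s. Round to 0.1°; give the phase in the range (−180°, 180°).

At ω = 40 rad/s:
zero (1 + j40·0.025) = 1 + j1 → |·| ≈ 1.4142, ∠ ≈ 45.00°
pole (1 + j40·0.0125) = 1 + j0.5 → |·| ≈ 1.118, ∠ ≈ 26.57°
∠T = (45.00°) − (26.57°) = 18.43°

18.4°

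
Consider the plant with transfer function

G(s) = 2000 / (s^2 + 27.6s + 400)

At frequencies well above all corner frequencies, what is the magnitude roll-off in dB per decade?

Each pole contributes −20 dB/decade at high frequency; each zero contributes +20 dB/decade.
Net: 0 zero(s) − 2 pole(s) → -40 dB/decade.

-40 dB/decade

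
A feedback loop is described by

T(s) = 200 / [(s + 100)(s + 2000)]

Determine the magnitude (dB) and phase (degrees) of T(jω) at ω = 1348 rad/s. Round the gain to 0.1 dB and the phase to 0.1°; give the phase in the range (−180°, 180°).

At s = jω = j1348:
pole (s+100): 100 + j1348 → |·| = √(100²+1348²) = √1827104 ≈ 1351.7, ∠ = arctan(1348/100) ≈ 85.76°
pole (s+2000): 2000 + j1348 → |·| = √(2000²+1348²) = √5817104 ≈ 2411.9, ∠ = arctan(1348/2000) ≈ 33.98°
|T| = 200 / 3.2602e+06 ≈ 6.1346e-05
Gain = 20 log₁₀(6.1346e-05) ≈ -84.24 dB
∠T = 0.00° − 119.74° = -119.74°

-84.2 dB, -119.7°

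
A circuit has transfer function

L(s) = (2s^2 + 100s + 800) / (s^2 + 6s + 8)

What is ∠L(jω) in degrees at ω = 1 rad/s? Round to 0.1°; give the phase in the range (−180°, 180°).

Substitute s = j1:
Numerator: 2(j1)^2 + 100(j1) + 800 = 798 + j100
Denominator: (j1)^2 + 6(j1) + 8 = 7 + j6
|N| = √(798² + 100²) ≈ 804.24, ∠N ≈ 7.14°
|D| = √(7² + 6²) ≈ 9.2195, ∠D ≈ 40.60°
∠L = 7.14° − 40.60° = -33.46°

-33.5°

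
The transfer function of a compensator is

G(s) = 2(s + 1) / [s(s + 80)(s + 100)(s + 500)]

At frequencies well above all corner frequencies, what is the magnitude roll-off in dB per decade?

-60 dB/decade

Each pole contributes −20 dB/decade at high frequency; each zero contributes +20 dB/decade.
Net: 1 zero(s) − 4 pole(s) → -60 dB/decade.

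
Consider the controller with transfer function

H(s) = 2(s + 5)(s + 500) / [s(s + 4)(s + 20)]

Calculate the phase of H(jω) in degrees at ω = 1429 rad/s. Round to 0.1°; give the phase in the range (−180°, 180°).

At s = jω = j1429:
zero (s+5): 5 + j1429 → |·| = √(5²+1429²) = √2042066 ≈ 1429, ∠ = arctan(1429/5) ≈ 89.80°
zero (s+500): 500 + j1429 → |·| = √(500²+1429²) = √2292041 ≈ 1513.9, ∠ = arctan(1429/500) ≈ 70.72°
pole (s+4): 4 + j1429 → |·| = √(4²+1429²) = √2042057 ≈ 1429, ∠ = arctan(1429/4) ≈ 89.84°
pole (s+20): 20 + j1429 → |·| = √(20²+1429²) = √2042441 ≈ 1429.1, ∠ = arctan(1429/20) ≈ 89.20°
pole at origin: |s| = 1429, ∠ = 90.00° (in denominator)
∠H = 160.52° − 269.04° = -108.52°

-108.5°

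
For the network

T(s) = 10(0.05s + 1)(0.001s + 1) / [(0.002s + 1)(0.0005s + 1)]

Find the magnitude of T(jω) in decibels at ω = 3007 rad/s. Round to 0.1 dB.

52.7 dB

At ω = 3007 rad/s:
zero (1 + j3007·0.05) = 1 + j150.35 → |·| ≈ 150.35, ∠ ≈ 89.62°
zero (1 + j3007·0.001) = 1 + j3.007 → |·| ≈ 3.1689, ∠ ≈ 71.61°
pole (1 + j3007·0.002) = 1 + j6.014 → |·| ≈ 6.0966, ∠ ≈ 80.56°
pole (1 + j3007·0.0005) = 1 + j1.5035 → |·| ≈ 1.8057, ∠ ≈ 56.37°
|T| = 10 · 150.35 · 3.1689 / (6.0966 · 1.8057) ≈ 432.79
Gain = 20 log₁₀(432.79) ≈ 52.73 dB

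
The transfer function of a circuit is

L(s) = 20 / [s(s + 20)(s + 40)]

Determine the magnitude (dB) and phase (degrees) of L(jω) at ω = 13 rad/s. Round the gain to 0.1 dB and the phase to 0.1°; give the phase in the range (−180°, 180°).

-56.3 dB, -141.0°

At s = jω = j13:
pole (s+20): 20 + j13 → |·| = √(20²+13²) = √569 ≈ 23.854, ∠ = arctan(13/20) ≈ 33.02°
pole (s+40): 40 + j13 → |·| = √(40²+13²) = √1769 ≈ 42.059, ∠ = arctan(13/40) ≈ 18.00°
pole at origin: |s| = 13, ∠ = 90.00° (in denominator)
|L| = 20 / 13043 ≈ 0.0015334
Gain = 20 log₁₀(0.0015334) ≈ -56.29 dB
∠L = 0.00° − 141.02° = -141.02°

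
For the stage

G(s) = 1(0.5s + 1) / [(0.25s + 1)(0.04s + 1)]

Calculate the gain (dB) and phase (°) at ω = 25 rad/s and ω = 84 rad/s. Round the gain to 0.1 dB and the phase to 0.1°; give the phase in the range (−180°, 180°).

ω = 25: 2.9 dB, -40.5°; ω = 84: -4.9 dB, -72.1°

At ω = 25 rad/s:
zero (1 + j25·0.5) = 1 + j12.5 → |·| ≈ 12.54, ∠ ≈ 85.43°
pole (1 + j25·0.25) = 1 + j6.25 → |·| ≈ 6.3295, ∠ ≈ 80.91°
pole (1 + j25·0.04) = 1 + j1 → |·| ≈ 1.4142, ∠ ≈ 45.00°
|G| = 1 · 12.54 / (6.3295 · 1.4142) ≈ 1.4009
Gain = 20 log₁₀(1.4009) ≈ 2.93 dB
∠G = (85.43°) − (80.91° + 45.00°) = -40.48°

At ω = 84 rad/s:
zero (1 + j84·0.5) = 1 + j42 → |·| ≈ 42.012, ∠ ≈ 88.64°
pole (1 + j84·0.25) = 1 + j21 → |·| ≈ 21.024, ∠ ≈ 87.27°
pole (1 + j84·0.04) = 1 + j3.36 → |·| ≈ 3.5057, ∠ ≈ 73.43°
|G| = 1 · 42.012 / (21.024 · 3.5057) ≈ 0.57001
Gain = 20 log₁₀(0.57001) ≈ -4.88 dB
∠G = (88.64°) − (87.27° + 73.43°) = -72.06°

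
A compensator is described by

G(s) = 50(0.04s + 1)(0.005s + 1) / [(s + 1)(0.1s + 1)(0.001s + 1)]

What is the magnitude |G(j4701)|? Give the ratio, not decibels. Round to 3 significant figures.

0.0208

At ω = 4701 rad/s:
zero (1 + j4701·0.04) = 1 + j188.04 → |·| ≈ 188.04, ∠ ≈ 89.70°
zero (1 + j4701·0.005) = 1 + j23.505 → |·| ≈ 23.526, ∠ ≈ 87.56°
pole (1 + j4701·1) = 1 + j4701 → |·| ≈ 4701, ∠ ≈ 89.99°
pole (1 + j4701·0.1) = 1 + j470.1 → |·| ≈ 470.1, ∠ ≈ 89.88°
pole (1 + j4701·0.001) = 1 + j4.701 → |·| ≈ 4.8062, ∠ ≈ 77.99°
|G| = 50 · 188.04 · 23.526 / (4701 · 470.1 · 4.8062) ≈ 0.020825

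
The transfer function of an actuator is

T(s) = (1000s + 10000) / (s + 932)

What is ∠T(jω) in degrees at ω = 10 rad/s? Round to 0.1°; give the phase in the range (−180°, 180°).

Substitute s = j10:
Numerator: 1000(j10) + 10000 = 10000 + j10000
Denominator: (j10) + 932 = 932 + j10
|N| = √(10000² + 10000²) ≈ 14142, ∠N ≈ 45.00°
|D| = √(932² + 10²) ≈ 932.05, ∠D ≈ 0.61°
∠T = 45.00° − 0.61° = 44.39°

44.4°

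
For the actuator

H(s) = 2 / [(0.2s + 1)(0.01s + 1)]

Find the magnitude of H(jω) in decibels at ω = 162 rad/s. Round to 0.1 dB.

At ω = 162 rad/s:
pole (1 + j162·0.2) = 1 + j32.4 → |·| ≈ 32.415, ∠ ≈ 88.23°
pole (1 + j162·0.01) = 1 + j1.62 → |·| ≈ 1.9038, ∠ ≈ 58.31°
|H| = 2 · 1 / (32.415 · 1.9038) ≈ 0.032409
Gain = 20 log₁₀(0.032409) ≈ -29.79 dB

-29.8 dB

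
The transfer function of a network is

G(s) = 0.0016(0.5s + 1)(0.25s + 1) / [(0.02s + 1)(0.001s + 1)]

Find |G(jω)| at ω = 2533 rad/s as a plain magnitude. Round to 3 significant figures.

9.30

At ω = 2533 rad/s:
zero (1 + j2533·0.5) = 1 + j1266.5 → |·| ≈ 1266.5, ∠ ≈ 89.95°
zero (1 + j2533·0.25) = 1 + j633.25 → |·| ≈ 633.25, ∠ ≈ 89.91°
pole (1 + j2533·0.02) = 1 + j50.66 → |·| ≈ 50.67, ∠ ≈ 88.87°
pole (1 + j2533·0.001) = 1 + j2.533 → |·| ≈ 2.7232, ∠ ≈ 68.46°
|G| = 0.0016 · 1266.5 · 633.25 / (50.67 · 2.7232) ≈ 9.2997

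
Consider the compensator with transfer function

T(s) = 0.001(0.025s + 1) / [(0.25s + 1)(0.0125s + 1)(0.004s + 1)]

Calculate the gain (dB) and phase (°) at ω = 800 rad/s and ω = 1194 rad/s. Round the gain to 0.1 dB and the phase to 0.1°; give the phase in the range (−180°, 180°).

ω = 800: -110.5 dB, -159.5°; ω = 1194: -117.3 dB, -166.1°

At ω = 800 rad/s:
zero (1 + j800·0.025) = 1 + j20 → |·| ≈ 20.025, ∠ ≈ 87.14°
pole (1 + j800·0.25) = 1 + j200 → |·| ≈ 200, ∠ ≈ 89.71°
pole (1 + j800·0.0125) = 1 + j10 → |·| ≈ 10.05, ∠ ≈ 84.29°
pole (1 + j800·0.004) = 1 + j3.2 → |·| ≈ 3.3526, ∠ ≈ 72.65°
|T| = 0.001 · 20.025 / (200 · 10.05 · 3.3526) ≈ 2.9716e-06
Gain = 20 log₁₀(2.9716e-06) ≈ -110.54 dB
∠T = (87.14°) − (89.71° + 84.29° + 72.65°) = -159.51°

At ω = 1194 rad/s:
zero (1 + j1194·0.025) = 1 + j29.85 → |·| ≈ 29.867, ∠ ≈ 88.08°
pole (1 + j1194·0.25) = 1 + j298.5 → |·| ≈ 298.5, ∠ ≈ 89.81°
pole (1 + j1194·0.0125) = 1 + j14.925 → |·| ≈ 14.958, ∠ ≈ 86.17°
pole (1 + j1194·0.004) = 1 + j4.776 → |·| ≈ 4.8796, ∠ ≈ 78.17°
|T| = 0.001 · 29.867 / (298.5 · 14.958 · 4.8796) ≈ 1.3708e-06
Gain = 20 log₁₀(1.3708e-06) ≈ -117.26 dB
∠T = (88.08°) − (89.81° + 86.17° + 78.17°) = -166.07°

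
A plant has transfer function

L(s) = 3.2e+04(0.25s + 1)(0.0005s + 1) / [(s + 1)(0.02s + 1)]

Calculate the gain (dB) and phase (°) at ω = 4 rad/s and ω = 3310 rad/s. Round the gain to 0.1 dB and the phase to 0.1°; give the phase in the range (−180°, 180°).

ω = 4: 80.8 dB, -35.4°; ω = 3310: 47.4 dB, -30.3°

At ω = 4 rad/s:
zero (1 + j4·0.25) = 1 + j1 → |·| ≈ 1.4142, ∠ ≈ 45.00°
zero (1 + j4·0.0005) = 1 + j0.002 → |·| ≈ 1, ∠ ≈ 0.11°
pole (1 + j4·1) = 1 + j4 → |·| ≈ 4.1231, ∠ ≈ 75.96°
pole (1 + j4·0.02) = 1 + j0.08 → |·| ≈ 1.0032, ∠ ≈ 4.57°
|L| = 3.2e+04 · 1.4142 · 1 / (4.1231 · 1.0032) ≈ 10941
Gain = 20 log₁₀(10941) ≈ 80.78 dB
∠L = (45.00° + 0.11°) − (75.96° + 4.57°) = -35.42°

At ω = 3310 rad/s:
zero (1 + j3310·0.25) = 1 + j827.5 → |·| ≈ 827.5, ∠ ≈ 89.93°
zero (1 + j3310·0.0005) = 1 + j1.655 → |·| ≈ 1.9337, ∠ ≈ 58.86°
pole (1 + j3310·1) = 1 + j3310 → |·| ≈ 3310, ∠ ≈ 89.98°
pole (1 + j3310·0.02) = 1 + j66.2 → |·| ≈ 66.208, ∠ ≈ 89.13°
|L| = 3.2e+04 · 827.5 · 1.9337 / (3310 · 66.208) ≈ 233.65
Gain = 20 log₁₀(233.65) ≈ 47.37 dB
∠L = (89.93° + 58.86°) − (89.98° + 89.13°) = -30.32°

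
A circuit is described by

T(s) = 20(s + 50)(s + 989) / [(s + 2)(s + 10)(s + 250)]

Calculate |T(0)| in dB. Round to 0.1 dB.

T(0) = 20·50·989 / (2·10·250) = 197.8
20 log₁₀(197.8) ≈ 45.92 dB

45.9 dB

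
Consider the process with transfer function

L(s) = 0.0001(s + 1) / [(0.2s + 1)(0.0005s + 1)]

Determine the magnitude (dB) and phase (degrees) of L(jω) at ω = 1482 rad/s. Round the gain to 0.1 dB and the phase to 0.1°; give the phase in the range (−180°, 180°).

-67.9 dB, -36.4°

At ω = 1482 rad/s:
zero (1 + j1482·1) = 1 + j1482 → |·| ≈ 1482, ∠ ≈ 89.96°
pole (1 + j1482·0.2) = 1 + j296.4 → |·| ≈ 296.4, ∠ ≈ 89.81°
pole (1 + j1482·0.0005) = 1 + j0.741 → |·| ≈ 1.2446, ∠ ≈ 36.54°
|L| = 0.0001 · 1482 / (296.4 · 1.2446) ≈ 0.00040174
Gain = 20 log₁₀(0.00040174) ≈ -67.92 dB
∠L = (89.96°) − (89.81° + 36.54°) = -36.39°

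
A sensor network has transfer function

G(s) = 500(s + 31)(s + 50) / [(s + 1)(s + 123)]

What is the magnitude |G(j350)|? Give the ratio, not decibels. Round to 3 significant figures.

478

At s = jω = j350:
zero (s+31): 31 + j350 → |·| = √(31²+350²) = √123461 ≈ 351.37, ∠ = arctan(350/31) ≈ 84.94°
zero (s+50): 50 + j350 → |·| = √(50²+350²) = √125000 ≈ 353.55, ∠ = arctan(350/50) ≈ 81.87°
pole (s+1): 1 + j350 → |·| = √(1²+350²) = √122501 ≈ 350, ∠ = arctan(350/1) ≈ 89.84°
pole (s+123): 123 + j350 → |·| = √(123²+350²) = √137629 ≈ 370.98, ∠ = arctan(350/123) ≈ 70.64°
|G| = 500 · 1.2423e+05 / 1.2984e+05 ≈ 478.4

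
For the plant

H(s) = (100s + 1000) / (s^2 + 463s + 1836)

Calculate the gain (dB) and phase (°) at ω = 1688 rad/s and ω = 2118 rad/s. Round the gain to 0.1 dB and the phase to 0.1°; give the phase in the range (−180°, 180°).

Substitute s = j1688:
Numerator: 100(j1688) + 1000 = 1000 + j168800
Denominator: (j1688)^2 + 463(j1688) + 1836 = -2847508 + j781544
|N| = √(1000² + 168800²) ≈ 1.688e+05, ∠N ≈ 89.66°
|D| = √(2847508² + 781544²) ≈ 2.9528e+06, ∠D ≈ 164.65°
|H| = 1.688e+05 / 2.9528e+06 ≈ 0.057166
Gain = 20 log₁₀(0.057166) ≈ -24.86 dB
∠H = 89.66° − 164.65° = -74.99°

Substitute s = j2118:
Numerator: 100(j2118) + 1000 = 1000 + j211800
Denominator: (j2118)^2 + 463(j2118) + 1836 = -4484088 + j980634
|N| = √(1000² + 211800²) ≈ 2.118e+05, ∠N ≈ 89.73°
|D| = √(4484088² + 980634²) ≈ 4.5901e+06, ∠D ≈ 167.66°
|H| = 2.118e+05 / 4.5901e+06 ≈ 0.046143
Gain = 20 log₁₀(0.046143) ≈ -26.72 dB
∠H = 89.73° − 167.66° = -77.93°

ω = 1688: -24.9 dB, -75.0°; ω = 2118: -26.7 dB, -77.9°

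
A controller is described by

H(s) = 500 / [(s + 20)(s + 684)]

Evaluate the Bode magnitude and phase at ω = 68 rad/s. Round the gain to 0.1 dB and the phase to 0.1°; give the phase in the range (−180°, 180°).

At s = jω = j68:
pole (s+20): 20 + j68 → |·| = √(20²+68²) = √5024 ≈ 70.88, ∠ = arctan(68/20) ≈ 73.61°
pole (s+684): 684 + j68 → |·| = √(684²+68²) = √472480 ≈ 687.37, ∠ = arctan(68/684) ≈ 5.68°
|H| = 500 / 48721 ≈ 0.010263
Gain = 20 log₁₀(0.010263) ≈ -39.77 dB
∠H = 0.00° − 79.29° = -79.29°

-39.8 dB, -79.3°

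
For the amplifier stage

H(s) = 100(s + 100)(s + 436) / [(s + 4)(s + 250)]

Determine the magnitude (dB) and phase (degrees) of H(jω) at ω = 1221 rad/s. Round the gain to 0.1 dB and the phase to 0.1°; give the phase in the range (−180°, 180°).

At s = jω = j1221:
zero (s+100): 100 + j1221 → |·| = √(100²+1221²) = √1500841 ≈ 1225.1, ∠ = arctan(1221/100) ≈ 85.32°
zero (s+436): 436 + j1221 → |·| = √(436²+1221²) = √1680937 ≈ 1296.5, ∠ = arctan(1221/436) ≈ 70.35°
pole (s+4): 4 + j1221 → |·| = √(4²+1221²) = √1490857 ≈ 1221, ∠ = arctan(1221/4) ≈ 89.81°
pole (s+250): 250 + j1221 → |·| = √(250²+1221²) = √1553341 ≈ 1246.3, ∠ = arctan(1221/250) ≈ 78.43°
|H| = 100 · 1.5883e+06 / 1.5217e+06 ≈ 104.38
Gain = 20 log₁₀(104.38) ≈ 40.37 dB
∠H = 155.67° − 168.24° = -12.57°

40.4 dB, -12.6°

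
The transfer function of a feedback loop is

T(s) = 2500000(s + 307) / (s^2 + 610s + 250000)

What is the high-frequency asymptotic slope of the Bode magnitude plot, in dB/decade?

-20 dB/decade

Each pole contributes −20 dB/decade at high frequency; each zero contributes +20 dB/decade.
Net: 1 zero(s) − 2 pole(s) → -20 dB/decade.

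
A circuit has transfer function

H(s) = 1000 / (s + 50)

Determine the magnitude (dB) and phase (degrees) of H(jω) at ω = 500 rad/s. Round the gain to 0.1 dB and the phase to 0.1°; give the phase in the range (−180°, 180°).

Substitute s = j500:
Numerator: 1000 = 1000 + j0
Denominator: (j500) + 50 = 50 + j500
|N| = √(1000² + 0²) ≈ 1000, ∠N ≈ 0.00°
|D| = √(50² + 500²) ≈ 502.49, ∠D ≈ 84.29°
|H| = 1000 / 502.49 ≈ 1.9901
Gain = 20 log₁₀(1.9901) ≈ 5.98 dB
∠H = 0.00° − 84.29° = -84.29°

6.0 dB, -84.3°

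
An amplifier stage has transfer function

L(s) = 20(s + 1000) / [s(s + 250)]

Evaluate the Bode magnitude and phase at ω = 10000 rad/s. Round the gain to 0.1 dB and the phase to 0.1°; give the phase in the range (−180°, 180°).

At s = jω = j10000:
zero (s+1000): 1000 + j10000 → |·| = √(1000²+10000²) = √101000000 ≈ 10050, ∠ = arctan(10000/1000) ≈ 84.29°
pole (s+250): 250 + j10000 → |·| = √(250²+10000²) = √100062500 ≈ 10003, ∠ = arctan(10000/250) ≈ 88.57°
pole at origin: |s| = 10000, ∠ = 90.00° (in denominator)
|L| = 20 · 10050 / 1.0003e+08 ≈ 0.0020094
Gain = 20 log₁₀(0.0020094) ≈ -53.94 dB
∠L = 84.29° − 178.57° = -94.28°

-53.9 dB, -94.3°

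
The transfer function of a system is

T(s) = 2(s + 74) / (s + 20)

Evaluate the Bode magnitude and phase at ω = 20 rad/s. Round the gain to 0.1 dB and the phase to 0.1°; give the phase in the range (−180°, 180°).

14.7 dB, -29.9°

At s = jω = j20:
zero (s+74): 74 + j20 → |·| = √(74²+20²) = √5876 ≈ 76.655, ∠ = arctan(20/74) ≈ 15.12°
pole (s+20): 20 + j20 → |·| = √(20²+20²) = √800 ≈ 28.284, ∠ = arctan(20/20) ≈ 45.00°
|T| = 2 · 76.655 / 28.284 ≈ 5.4204
Gain = 20 log₁₀(5.4204) ≈ 14.68 dB
∠T = 15.12° − 45.00° = -29.88°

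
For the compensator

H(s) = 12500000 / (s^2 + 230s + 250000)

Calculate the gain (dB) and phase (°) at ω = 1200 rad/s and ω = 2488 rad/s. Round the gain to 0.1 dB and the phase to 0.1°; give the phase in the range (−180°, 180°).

ω = 1200: 20.2 dB, -166.9°; ω = 2488: 6.4 dB, -174.5°

At s = jω = j1200:
quadratic: (j1200)² + 230·j1200 + 250000 = -1190000 + j276000 → |·| ≈ 1.2216e+06, ∠ ≈ 166.94°
|H| = 12500000 / 1.2216e+06 ≈ 10.232
Gain = 20 log₁₀(10.232) ≈ 20.20 dB
∠H = 0.00° − 166.94° = -166.94°

At s = jω = j2488:
quadratic: (j2488)² + 230·j2488 + 250000 = -5940144 + j572240 → |·| ≈ 5.9676e+06, ∠ ≈ 174.50°
|H| = 12500000 / 5.9676e+06 ≈ 2.0946
Gain = 20 log₁₀(2.0946) ≈ 6.42 dB
∠H = 0.00° − 174.50° = -174.50°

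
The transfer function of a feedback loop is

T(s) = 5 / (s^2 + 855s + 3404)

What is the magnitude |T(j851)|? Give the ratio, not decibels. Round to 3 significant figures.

4.88e-06

Substitute s = j851:
Numerator: 5 = 5 + j0
Denominator: (j851)^2 + 855(j851) + 3404 = -720797 + j727605
|N| = √(5² + 0²) ≈ 5, ∠N ≈ 0.00°
|D| = √(720797² + 727605²) ≈ 1.0242e+06, ∠D ≈ 134.73°
|T| = 5 / 1.0242e+06 ≈ 4.8819e-06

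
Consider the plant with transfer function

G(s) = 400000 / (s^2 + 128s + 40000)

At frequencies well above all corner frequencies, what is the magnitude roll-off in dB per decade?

Each pole contributes −20 dB/decade at high frequency; each zero contributes +20 dB/decade.
Net: 0 zero(s) − 2 pole(s) → -40 dB/decade.

-40 dB/decade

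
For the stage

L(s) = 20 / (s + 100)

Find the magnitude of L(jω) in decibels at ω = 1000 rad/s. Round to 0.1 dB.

-34.0 dB

Substitute s = j1000:
Numerator: 20 = 20 + j0
Denominator: (j1000) + 100 = 100 + j1000
|N| = √(20² + 0²) ≈ 20, ∠N ≈ 0.00°
|D| = √(100² + 1000²) ≈ 1005, ∠D ≈ 84.29°
|L| = 20 / 1005 ≈ 0.0199
Gain = 20 log₁₀(0.0199) ≈ -34.02 dB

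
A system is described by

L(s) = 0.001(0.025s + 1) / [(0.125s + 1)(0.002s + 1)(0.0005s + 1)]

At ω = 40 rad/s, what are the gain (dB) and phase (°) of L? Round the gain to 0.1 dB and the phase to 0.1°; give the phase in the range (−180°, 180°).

At ω = 40 rad/s:
zero (1 + j40·0.025) = 1 + j1 → |·| ≈ 1.4142, ∠ ≈ 45.00°
pole (1 + j40·0.125) = 1 + j5 → |·| ≈ 5.099, ∠ ≈ 78.69°
pole (1 + j40·0.002) = 1 + j0.08 → |·| ≈ 1.0032, ∠ ≈ 4.57°
pole (1 + j40·0.0005) = 1 + j0.02 → |·| ≈ 1.0002, ∠ ≈ 1.15°
|L| = 0.001 · 1.4142 / (5.099 · 1.0032 · 1.0002) ≈ 0.00027641
Gain = 20 log₁₀(0.00027641) ≈ -71.17 dB
∠L = (45.00°) − (78.69° + 4.57° + 1.15°) = -39.41°

-71.2 dB, -39.4°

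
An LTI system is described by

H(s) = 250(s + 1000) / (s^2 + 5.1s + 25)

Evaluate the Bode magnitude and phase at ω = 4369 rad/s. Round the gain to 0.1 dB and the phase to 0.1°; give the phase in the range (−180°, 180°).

-24.6 dB, -102.8°

At s = jω = j4369:
zero (s+1000): 1000 + j4369 → |·| = √(1000²+4369²) = √20088161 ≈ 4482, ∠ = arctan(4369/1000) ≈ 77.11°
quadratic: (j4369)² + 5.1·j4369 + 25 = -19088136 + j22281.9 → |·| ≈ 1.9088e+07, ∠ ≈ 179.93°
|H| = 250 · 4482 / 1.9088e+07 ≈ 0.058702
Gain = 20 log₁₀(0.058702) ≈ -24.63 dB
∠H = 77.11° − 179.93° = -102.82°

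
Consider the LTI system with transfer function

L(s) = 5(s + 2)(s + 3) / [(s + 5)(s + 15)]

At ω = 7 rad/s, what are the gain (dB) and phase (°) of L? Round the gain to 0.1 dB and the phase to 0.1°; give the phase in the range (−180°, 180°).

At s = jω = j7:
zero (s+2): 2 + j7 → |·| = √(2²+7²) = √53 ≈ 7.2801, ∠ = arctan(7/2) ≈ 74.05°
zero (s+3): 3 + j7 → |·| = √(3²+7²) = √58 ≈ 7.6158, ∠ = arctan(7/3) ≈ 66.80°
pole (s+5): 5 + j7 → |·| = √(5²+7²) = √74 ≈ 8.6023, ∠ = arctan(7/5) ≈ 54.46°
pole (s+15): 15 + j7 → |·| = √(15²+7²) = √274 ≈ 16.553, ∠ = arctan(7/15) ≈ 25.02°
|L| = 5 · 55.444 / 142.39 ≈ 1.9469
Gain = 20 log₁₀(1.9469) ≈ 5.79 dB
∠L = 140.85° − 79.48° = 61.37°

5.8 dB, 61.4°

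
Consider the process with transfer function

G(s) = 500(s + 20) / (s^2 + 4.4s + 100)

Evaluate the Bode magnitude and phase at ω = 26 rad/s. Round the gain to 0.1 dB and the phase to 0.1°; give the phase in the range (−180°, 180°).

At s = jω = j26:
zero (s+20): 20 + j26 → |·| = √(20²+26²) = √1076 ≈ 32.802, ∠ = arctan(26/20) ≈ 52.43°
quadratic: (j26)² + 4.4·j26 + 100 = -576 + j114.4 → |·| ≈ 587.25, ∠ ≈ 168.77°
|G| = 500 · 32.802 / 587.25 ≈ 27.928
Gain = 20 log₁₀(27.928) ≈ 28.92 dB
∠G = 52.43° − 168.77° = -116.34°

28.9 dB, -116.3°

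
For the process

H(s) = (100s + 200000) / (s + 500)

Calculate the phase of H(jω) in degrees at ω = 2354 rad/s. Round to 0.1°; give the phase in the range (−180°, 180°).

Substitute s = j2354:
Numerator: 100(j2354) + 200000 = 200000 + j235400
Denominator: (j2354) + 500 = 500 + j2354
|N| = √(200000² + 235400²) ≈ 3.0889e+05, ∠N ≈ 49.65°
|D| = √(500² + 2354²) ≈ 2406.5, ∠D ≈ 78.01°
∠H = 49.65° − 78.01° = -28.36°

-28.4°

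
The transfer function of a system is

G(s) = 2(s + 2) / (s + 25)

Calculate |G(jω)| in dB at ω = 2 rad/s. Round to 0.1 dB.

At s = jω = j2:
zero (s+2): 2 + j2 → |·| = √(2²+2²) = √8 ≈ 2.8284, ∠ = arctan(2/2) ≈ 45.00°
pole (s+25): 25 + j2 → |·| = √(25²+2²) = √629 ≈ 25.08, ∠ = arctan(2/25) ≈ 4.57°
|G| = 2 · 2.8284 / 25.08 ≈ 0.22555
Gain = 20 log₁₀(0.22555) ≈ -12.94 dB

-12.9 dB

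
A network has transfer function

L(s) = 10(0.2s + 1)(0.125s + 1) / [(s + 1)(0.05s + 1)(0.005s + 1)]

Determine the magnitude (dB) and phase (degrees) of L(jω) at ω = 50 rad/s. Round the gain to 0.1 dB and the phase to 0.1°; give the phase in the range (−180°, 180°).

At ω = 50 rad/s:
zero (1 + j50·0.2) = 1 + j10 → |·| ≈ 10.05, ∠ ≈ 84.29°
zero (1 + j50·0.125) = 1 + j6.25 → |·| ≈ 6.3295, ∠ ≈ 80.91°
pole (1 + j50·1) = 1 + j50 → |·| ≈ 50.01, ∠ ≈ 88.85°
pole (1 + j50·0.05) = 1 + j2.5 → |·| ≈ 2.6926, ∠ ≈ 68.20°
pole (1 + j50·0.005) = 1 + j0.25 → |·| ≈ 1.0308, ∠ ≈ 14.04°
|L| = 10 · 10.05 · 6.3295 / (50.01 · 2.6926 · 1.0308) ≈ 4.5828
Gain = 20 log₁₀(4.5828) ≈ 13.22 dB
∠L = (84.29° + 80.91°) − (88.85° + 68.20° + 14.04°) = -5.89°

13.2 dB, -5.9°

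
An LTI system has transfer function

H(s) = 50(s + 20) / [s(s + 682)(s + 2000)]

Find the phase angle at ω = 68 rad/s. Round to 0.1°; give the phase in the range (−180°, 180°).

At s = jω = j68:
zero (s+20): 20 + j68 → |·| = √(20²+68²) = √5024 ≈ 70.88, ∠ = arctan(68/20) ≈ 73.61°
pole (s+682): 682 + j68 → |·| = √(682²+68²) = √469748 ≈ 685.38, ∠ = arctan(68/682) ≈ 5.69°
pole (s+2000): 2000 + j68 → |·| = √(2000²+68²) = √4004624 ≈ 2001.2, ∠ = arctan(68/2000) ≈ 1.95°
pole at origin: |s| = 68, ∠ = 90.00° (in denominator)
∠H = 73.61° − 97.64° = -24.03°

-24.0°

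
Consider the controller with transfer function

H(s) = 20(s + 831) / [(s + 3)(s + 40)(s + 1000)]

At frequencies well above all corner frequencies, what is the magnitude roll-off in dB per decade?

Each pole contributes −20 dB/decade at high frequency; each zero contributes +20 dB/decade.
Net: 1 zero(s) − 3 pole(s) → -40 dB/decade.

-40 dB/decade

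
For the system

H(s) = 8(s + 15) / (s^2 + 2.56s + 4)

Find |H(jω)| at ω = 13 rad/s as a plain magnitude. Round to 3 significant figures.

At s = jω = j13:
zero (s+15): 15 + j13 → |·| = √(15²+13²) = √394 ≈ 19.849, ∠ = arctan(13/15) ≈ 40.91°
quadratic: (j13)² + 2.56·j13 + 4 = -165 + j33.28 → |·| ≈ 168.32, ∠ ≈ 168.60°
|H| = 8 · 19.849 / 168.32 ≈ 0.94339

0.943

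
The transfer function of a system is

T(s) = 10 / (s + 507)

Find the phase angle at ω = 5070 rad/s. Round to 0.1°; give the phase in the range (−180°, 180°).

Substitute s = j5070:
Numerator: 10 = 10 + j0
Denominator: (j5070) + 507 = 507 + j5070
|N| = √(10² + 0²) ≈ 10, ∠N ≈ 0.00°
|D| = √(507² + 5070²) ≈ 5095.3, ∠D ≈ 84.29°
∠T = 0.00° − 84.29° = -84.29°

-84.3°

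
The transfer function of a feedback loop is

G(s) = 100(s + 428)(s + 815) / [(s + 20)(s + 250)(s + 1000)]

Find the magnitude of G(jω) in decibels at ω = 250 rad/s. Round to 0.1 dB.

At s = jω = j250:
zero (s+428): 428 + j250 → |·| = √(428²+250²) = √245684 ≈ 495.67, ∠ = arctan(250/428) ≈ 30.29°
zero (s+815): 815 + j250 → |·| = √(815²+250²) = √726725 ≈ 852.48, ∠ = arctan(250/815) ≈ 17.05°
pole (s+20): 20 + j250 → |·| = √(20²+250²) = √62900 ≈ 250.8, ∠ = arctan(250/20) ≈ 85.43°
pole (s+250): 250 + j250 → |·| = √(250²+250²) = √125000 ≈ 353.55, ∠ = arctan(250/250) ≈ 45.00°
pole (s+1000): 1000 + j250 → |·| = √(1000²+250²) = √1062500 ≈ 1030.8, ∠ = arctan(250/1000) ≈ 14.04°
|G| = 100 · 4.2255e+05 / 9.1401e+07 ≈ 0.4623
Gain = 20 log₁₀(0.4623) ≈ -6.70 dB

-6.7 dB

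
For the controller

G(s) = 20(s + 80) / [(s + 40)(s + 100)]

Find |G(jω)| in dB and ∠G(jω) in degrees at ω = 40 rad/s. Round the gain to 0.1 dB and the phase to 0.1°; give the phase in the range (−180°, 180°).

-10.6 dB, -40.2°

At s = jω = j40:
zero (s+80): 80 + j40 → |·| = √(80²+40²) = √8000 ≈ 89.443, ∠ = arctan(40/80) ≈ 26.57°
pole (s+40): 40 + j40 → |·| = √(40²+40²) = √3200 ≈ 56.569, ∠ = arctan(40/40) ≈ 45.00°
pole (s+100): 100 + j40 → |·| = √(100²+40²) = √11600 ≈ 107.7, ∠ = arctan(40/100) ≈ 21.80°
|G| = 20 · 89.443 / 6092.5 ≈ 0.29362
Gain = 20 log₁₀(0.29362) ≈ -10.64 dB
∠G = 26.57° − 66.80° = -40.23°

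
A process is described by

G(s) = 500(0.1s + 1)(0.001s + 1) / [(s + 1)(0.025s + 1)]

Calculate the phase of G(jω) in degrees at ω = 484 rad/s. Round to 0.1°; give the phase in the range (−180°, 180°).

-60.5°

At ω = 484 rad/s:
zero (1 + j484·0.1) = 1 + j48.4 → |·| ≈ 48.41, ∠ ≈ 88.82°
zero (1 + j484·0.001) = 1 + j0.484 → |·| ≈ 1.111, ∠ ≈ 25.83°
pole (1 + j484·1) = 1 + j484 → |·| ≈ 484, ∠ ≈ 89.88°
pole (1 + j484·0.025) = 1 + j12.1 → |·| ≈ 12.141, ∠ ≈ 85.28°
∠G = (88.82° + 25.83°) − (89.88° + 85.28°) = -60.51°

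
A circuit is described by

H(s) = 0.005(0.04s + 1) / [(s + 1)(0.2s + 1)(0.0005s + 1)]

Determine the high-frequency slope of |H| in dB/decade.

Each pole contributes −20 dB/decade at high frequency; each zero contributes +20 dB/decade.
Net: 1 zero(s) − 3 pole(s) → -40 dB/decade.

-40 dB/decade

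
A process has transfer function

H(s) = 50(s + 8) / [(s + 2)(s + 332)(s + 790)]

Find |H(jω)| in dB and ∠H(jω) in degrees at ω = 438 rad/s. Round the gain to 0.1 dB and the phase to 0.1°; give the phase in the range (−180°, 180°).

-79.9 dB, -82.6°

At s = jω = j438:
zero (s+8): 8 + j438 → |·| = √(8²+438²) = √191908 ≈ 438.07, ∠ = arctan(438/8) ≈ 88.95°
pole (s+2): 2 + j438 → |·| = √(2²+438²) = √191848 ≈ 438, ∠ = arctan(438/2) ≈ 89.74°
pole (s+332): 332 + j438 → |·| = √(332²+438²) = √302068 ≈ 549.61, ∠ = arctan(438/332) ≈ 52.84°
pole (s+790): 790 + j438 → |·| = √(790²+438²) = √815944 ≈ 903.3, ∠ = arctan(438/790) ≈ 29.01°
|H| = 50 · 438.07 / 2.1745e+08 ≈ 0.00010073
Gain = 20 log₁₀(0.00010073) ≈ -79.94 dB
∠H = 88.95° − 171.59° = -82.64°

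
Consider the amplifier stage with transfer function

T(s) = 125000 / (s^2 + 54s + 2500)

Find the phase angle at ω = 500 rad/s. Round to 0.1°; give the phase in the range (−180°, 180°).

At s = jω = j500:
quadratic: (j500)² + 54·j500 + 2500 = -247500 + j27000 → |·| ≈ 2.4897e+05, ∠ ≈ 173.77°
∠T = 0.00° − 173.77° = -173.77°

-173.8°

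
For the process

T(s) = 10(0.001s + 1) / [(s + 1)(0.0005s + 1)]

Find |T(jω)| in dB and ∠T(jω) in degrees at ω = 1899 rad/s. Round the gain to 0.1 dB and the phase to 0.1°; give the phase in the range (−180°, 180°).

At ω = 1899 rad/s:
zero (1 + j1899·0.001) = 1 + j1.899 → |·| ≈ 2.1462, ∠ ≈ 62.23°
pole (1 + j1899·1) = 1 + j1899 → |·| ≈ 1899, ∠ ≈ 89.97°
pole (1 + j1899·0.0005) = 1 + j0.9495 → |·| ≈ 1.379, ∠ ≈ 43.52°
|T| = 10 · 2.1462 / (1899 · 1.379) ≈ 0.0081956
Gain = 20 log₁₀(0.0081956) ≈ -41.73 dB
∠T = (62.23°) − (89.97° + 43.52°) = -71.26°

-41.7 dB, -71.3°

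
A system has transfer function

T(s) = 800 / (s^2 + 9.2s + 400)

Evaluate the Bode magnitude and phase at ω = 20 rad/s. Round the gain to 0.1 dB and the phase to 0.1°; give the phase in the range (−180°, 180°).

12.8 dB, -90.0°

At s = jω = j20:
quadratic: (j20)² + 9.2·j20 + 400 = 0 + j184 → |·| ≈ 184, ∠ ≈ 90.00°
|T| = 800 / 184 ≈ 4.3478
Gain = 20 log₁₀(4.3478) ≈ 12.77 dB
∠T = 0.00° − 90.00° = -90.00°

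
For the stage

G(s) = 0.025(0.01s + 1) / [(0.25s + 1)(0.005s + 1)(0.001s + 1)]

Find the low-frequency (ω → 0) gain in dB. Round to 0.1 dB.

G(0) = 0.025 · 1 / 1 = 0.025
20 log₁₀(0.025) ≈ -32.04 dB

-32.0 dB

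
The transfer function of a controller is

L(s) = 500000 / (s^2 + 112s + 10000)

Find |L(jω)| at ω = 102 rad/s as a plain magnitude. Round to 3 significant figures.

At s = jω = j102:
quadratic: (j102)² + 112·j102 + 10000 = -404 + j11424 → |·| ≈ 11431, ∠ ≈ 92.03°
|L| = 500000 / 11431 ≈ 43.741

43.7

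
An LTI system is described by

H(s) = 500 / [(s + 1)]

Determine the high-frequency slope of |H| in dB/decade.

-20 dB/decade

Each pole contributes −20 dB/decade at high frequency; each zero contributes +20 dB/decade.
Net: 0 zero(s) − 1 pole(s) → -20 dB/decade.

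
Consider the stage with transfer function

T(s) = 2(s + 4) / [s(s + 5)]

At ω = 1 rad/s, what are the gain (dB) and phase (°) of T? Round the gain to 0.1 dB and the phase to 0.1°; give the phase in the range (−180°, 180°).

At s = jω = j1:
zero (s+4): 4 + j1 → |·| = √(4²+1²) = √17 ≈ 4.1231, ∠ = arctan(1/4) ≈ 14.04°
pole (s+5): 5 + j1 → |·| = √(5²+1²) = √26 ≈ 5.099, ∠ = arctan(1/5) ≈ 11.31°
pole at origin: |s| = 1, ∠ = 90.00° (in denominator)
|T| = 2 · 4.1231 / 5.099 ≈ 1.6172
Gain = 20 log₁₀(1.6172) ≈ 4.18 dB
∠T = 14.04° − 101.31° = -87.27°

4.2 dB, -87.3°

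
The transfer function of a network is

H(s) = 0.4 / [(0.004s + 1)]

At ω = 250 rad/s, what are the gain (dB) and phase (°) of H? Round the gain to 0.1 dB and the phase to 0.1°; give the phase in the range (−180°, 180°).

At ω = 250 rad/s:
pole (1 + j250·0.004) = 1 + j1 → |·| ≈ 1.4142, ∠ ≈ 45.00°
|H| = 0.4 · 1 / (1.4142) ≈ 0.28285
Gain = 20 log₁₀(0.28285) ≈ -10.97 dB
∠H = (0°) − (45.00°) = -45.00°

-11.0 dB, -45.0°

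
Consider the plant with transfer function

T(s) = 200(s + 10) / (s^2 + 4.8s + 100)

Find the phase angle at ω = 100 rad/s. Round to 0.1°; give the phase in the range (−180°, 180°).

-92.9°

At s = jω = j100:
zero (s+10): 10 + j100 → |·| = √(10²+100²) = √10100 ≈ 100.5, ∠ = arctan(100/10) ≈ 84.29°
quadratic: (j100)² + 4.8·j100 + 100 = -9900 + j480 → |·| ≈ 9911.6, ∠ ≈ 177.22°
∠T = 84.29° − 177.22° = -92.93°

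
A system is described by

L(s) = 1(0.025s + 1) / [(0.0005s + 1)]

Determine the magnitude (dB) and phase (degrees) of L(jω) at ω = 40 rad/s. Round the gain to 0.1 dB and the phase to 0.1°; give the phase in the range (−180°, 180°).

At ω = 40 rad/s:
zero (1 + j40·0.025) = 1 + j1 → |·| ≈ 1.4142, ∠ ≈ 45.00°
pole (1 + j40·0.0005) = 1 + j0.02 → |·| ≈ 1.0002, ∠ ≈ 1.15°
|L| = 1 · 1.4142 / (1.0002) ≈ 1.4139
Gain = 20 log₁₀(1.4139) ≈ 3.01 dB
∠L = (45.00°) − (1.15°) = 43.85°

3.0 dB, 43.9°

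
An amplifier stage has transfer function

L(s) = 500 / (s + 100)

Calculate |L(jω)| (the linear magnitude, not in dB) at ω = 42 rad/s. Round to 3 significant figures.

4.61

At s = jω = j42:
pole (s+100): 100 + j42 → |·| = √(100²+42²) = √11764 ≈ 108.46, ∠ = arctan(42/100) ≈ 22.78°
|L| = 500 / 108.46 ≈ 4.61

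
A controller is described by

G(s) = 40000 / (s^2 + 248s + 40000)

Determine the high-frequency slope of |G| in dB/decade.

-40 dB/decade

Each pole contributes −20 dB/decade at high frequency; each zero contributes +20 dB/decade.
Net: 0 zero(s) − 2 pole(s) → -40 dB/decade.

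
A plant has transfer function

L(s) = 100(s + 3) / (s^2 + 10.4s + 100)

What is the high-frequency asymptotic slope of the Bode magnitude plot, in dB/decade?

-20 dB/decade

Each pole contributes −20 dB/decade at high frequency; each zero contributes +20 dB/decade.
Net: 1 zero(s) − 2 pole(s) → -20 dB/decade.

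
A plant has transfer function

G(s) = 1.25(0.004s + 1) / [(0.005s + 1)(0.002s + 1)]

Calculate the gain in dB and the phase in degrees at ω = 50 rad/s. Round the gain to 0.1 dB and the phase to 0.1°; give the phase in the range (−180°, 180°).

At ω = 50 rad/s:
zero (1 + j50·0.004) = 1 + j0.2 → |·| ≈ 1.0198, ∠ ≈ 11.31°
pole (1 + j50·0.005) = 1 + j0.25 → |·| ≈ 1.0308, ∠ ≈ 14.04°
pole (1 + j50·0.002) = 1 + j0.1 → |·| ≈ 1.005, ∠ ≈ 5.71°
|G| = 1.25 · 1.0198 / (1.0308 · 1.005) ≈ 1.2305
Gain = 20 log₁₀(1.2305) ≈ 1.80 dB
∠G = (11.31°) − (14.04° + 5.71°) = -8.44°

1.8 dB, -8.4°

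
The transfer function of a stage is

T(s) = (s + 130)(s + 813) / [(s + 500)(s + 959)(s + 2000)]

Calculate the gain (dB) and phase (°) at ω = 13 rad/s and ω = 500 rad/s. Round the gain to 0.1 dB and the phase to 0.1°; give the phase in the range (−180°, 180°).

At s = jω = j13:
zero (s+130): 130 + j13 → |·| = √(130²+13²) = √17069 ≈ 130.65, ∠ = arctan(13/130) ≈ 5.71°
zero (s+813): 813 + j13 → |·| = √(813²+13²) = √661138 ≈ 813.1, ∠ = arctan(13/813) ≈ 0.92°
pole (s+500): 500 + j13 → |·| = √(500²+13²) = √250169 ≈ 500.17, ∠ = arctan(13/500) ≈ 1.49°
pole (s+959): 959 + j13 → |·| = √(959²+13²) = √919850 ≈ 959.09, ∠ = arctan(13/959) ≈ 0.78°
pole (s+2000): 2000 + j13 → |·| = √(2000²+13²) = √4000169 ≈ 2000, ∠ = arctan(13/2000) ≈ 0.37°
|T| = 1 · 1.0623e+05 / 9.5942e+08 ≈ 0.00011072
Gain = 20 log₁₀(0.00011072) ≈ -79.12 dB
∠T = 6.63° − 2.64° = 3.99°

At s = jω = j500:
zero (s+130): 130 + j500 → |·| = √(130²+500²) = √266900 ≈ 516.62, ∠ = arctan(500/130) ≈ 75.43°
zero (s+813): 813 + j500 → |·| = √(813²+500²) = √910969 ≈ 954.45, ∠ = arctan(500/813) ≈ 31.59°
pole (s+500): 500 + j500 → |·| = √(500²+500²) = √500000 ≈ 707.11, ∠ = arctan(500/500) ≈ 45.00°
pole (s+959): 959 + j500 → |·| = √(959²+500²) = √1169681 ≈ 1081.5, ∠ = arctan(500/959) ≈ 27.54°
pole (s+2000): 2000 + j500 → |·| = √(2000²+500²) = √4250000 ≈ 2061.6, ∠ = arctan(500/2000) ≈ 14.04°
|T| = 1 · 4.9309e+05 / 1.5766e+09 ≈ 0.00031276
Gain = 20 log₁₀(0.00031276) ≈ -70.10 dB
∠T = 107.02° − 86.58° = 20.44°

ω = 13: -79.1 dB, 4.0°; ω = 500: -70.1 dB, 20.4°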